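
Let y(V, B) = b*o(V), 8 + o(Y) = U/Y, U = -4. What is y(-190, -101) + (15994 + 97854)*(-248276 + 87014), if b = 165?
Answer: -348827792358/19 ≈ -1.8359e+10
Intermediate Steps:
o(Y) = -8 - 4/Y
y(V, B) = -1320 - 660/V (y(V, B) = 165*(-8 - 4/V) = -1320 - 660/V)
y(-190, -101) + (15994 + 97854)*(-248276 + 87014) = (-1320 - 660/(-190)) + (15994 + 97854)*(-248276 + 87014) = (-1320 - 660*(-1/190)) + 113848*(-161262) = (-1320 + 66/19) - 18359356176 = -25014/19 - 18359356176 = -348827792358/19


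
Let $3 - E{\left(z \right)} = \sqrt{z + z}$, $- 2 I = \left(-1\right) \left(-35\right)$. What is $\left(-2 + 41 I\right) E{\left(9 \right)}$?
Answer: $- \frac{4317}{2} + \frac{4317 \sqrt{2}}{2} \approx 894.08$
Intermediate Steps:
$I = - \frac{35}{2}$ ($I = - \frac{\left(-1\right) \left(-35\right)}{2} = \left(- \frac{1}{2}\right) 35 = - \frac{35}{2} \approx -17.5$)
$E{\left(z \right)} = 3 - \sqrt{2} \sqrt{z}$ ($E{\left(z \right)} = 3 - \sqrt{z + z} = 3 - \sqrt{2 z} = 3 - \sqrt{2} \sqrt{z}$)
$\left(-2 + 41 I\right) E{\left(9 \right)} = \left(-2 + 41 \left(- \frac{35}{2}\right)\right) \left(3 - \sqrt{2} \sqrt{9}\right) = \left(-2 - \frac{1435}{2}\right) \left(3 - \sqrt{2} \cdot 3\right) = - \frac{1439 \left(3 - 3 \sqrt{2}\right)}{2} = - \frac{4317}{2} + \frac{4317 \sqrt{2}}{2}$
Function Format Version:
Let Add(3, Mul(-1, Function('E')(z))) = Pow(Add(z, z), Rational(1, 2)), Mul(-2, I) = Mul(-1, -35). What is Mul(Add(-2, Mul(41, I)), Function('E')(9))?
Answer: Add(Rational(-4317, 2), Mul(Rational(4317, 2), Pow(2, Rational(1, 2)))) ≈ 894.08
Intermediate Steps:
I = Rational(-35, 2) (I = Mul(Rational(-1, 2), Mul(-1, -35)) = Mul(Rational(-1, 2), 35) = Rational(-35, 2) ≈ -17.500)
Function('E')(z) = Add(3, Mul(-1, Pow(2, Rational(1, 2)), Pow(z, Rational(1, 2)))) (Function('E')(z) = Add(3, Mul(-1, Pow(Add(z, z), Rational(1, 2)))) = Add(3, Mul(-1, Pow(Mul(2, z), Rational(1, 2)))) = Add(3, Mul(-1, Mul(Pow(2, Rational(1, 2)), Pow(z, Rational(1, 2))))) = Add(3, Mul(-1, Pow(2, Rational(1, 2)), Pow(z, Rational(1, 2)))))
Mul(Add(-2, Mul(41, I)), Function('E')(9)) = Mul(Add(-2, Mul(41, Rational(-35, 2))), Add(3, Mul(-1, Pow(2, Rational(1, 2)), Pow(9, Rational(1, 2))))) = Mul(Add(-2, Rational(-1435, 2)), Add(3, Mul(-1, Pow(2, Rational(1, 2)), 3))) = Mul(Rational(-1439, 2), Add(3, Mul(-3, Pow(2, Rational(1, 2))))) = Add(Rational(-4317, 2), Mul(Rational(4317, 2), Pow(2, Rational(1, 2))))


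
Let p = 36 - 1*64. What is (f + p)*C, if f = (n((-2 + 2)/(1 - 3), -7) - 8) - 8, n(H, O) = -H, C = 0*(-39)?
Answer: 0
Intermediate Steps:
C = 0
p = -28 (p = 36 - 64 = -28)
f = -16 (f = (-(-2 + 2)/(1 - 3) - 8) - 8 = (-0/(-2) - 8) - 8 = (-0*(-1)/2 - 8) - 8 = (-1*0 - 8) - 8 = (0 - 8) - 8 = -8 - 8 = -16)
(f + p)*C = (-16 - 28)*0 = -44*0 = 0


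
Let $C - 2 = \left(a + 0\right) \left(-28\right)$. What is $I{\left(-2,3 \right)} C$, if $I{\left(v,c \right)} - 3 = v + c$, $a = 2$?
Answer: $-216$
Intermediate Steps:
$I{\left(v,c \right)} = 3 + c + v$ ($I{\left(v,c \right)} = 3 + \left(v + c\right) = 3 + \left(c + v\right) = 3 + c + v$)
$C = -54$ ($C = 2 + \left(2 + 0\right) \left(-28\right) = 2 + 2 \left(-28\right) = 2 - 56 = -54$)
$I{\left(-2,3 \right)} C = \left(3 + 3 - 2\right) \left(-54\right) = 4 \left(-54\right) = -216$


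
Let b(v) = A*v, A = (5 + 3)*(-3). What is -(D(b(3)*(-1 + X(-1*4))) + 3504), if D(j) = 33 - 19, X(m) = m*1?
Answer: -3518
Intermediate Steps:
A = -24 (A = 8*(-3) = -24)
b(v) = -24*v
X(m) = m
D(j) = 14
-(D(b(3)*(-1 + X(-1*4))) + 3504) = -(14 + 3504) = -1*3518 = -3518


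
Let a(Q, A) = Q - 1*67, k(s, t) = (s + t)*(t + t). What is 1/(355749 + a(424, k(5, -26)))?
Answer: 1/356106 ≈ 2.8082e-6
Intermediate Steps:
k(s, t) = 2*t*(s + t) (k(s, t) = (s + t)*(2*t) = 2*t*(s + t))
a(Q, A) = -67 + Q (a(Q, A) = Q - 67 = -67 + Q)
1/(355749 + a(424, k(5, -26))) = 1/(355749 + (-67 + 424)) = 1/(355749 + 357) = 1/356106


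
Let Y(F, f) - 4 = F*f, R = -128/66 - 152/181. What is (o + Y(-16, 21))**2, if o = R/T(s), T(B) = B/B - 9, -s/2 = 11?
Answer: 3924206483521/35676729 ≈ 1.0999e+5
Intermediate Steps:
s = -22 (s = -2*11 = -22)
R = -16600/5973 (R = -128*1/66 - 152*1/181 = -64/33 - 152/181 = -16600/5973 ≈ -2.7792)
T(B) = -8 (T(B) = 1 - 9 = -8)
Y(F, f) = 4 + F*f
o = 2075/5973 (o = -16600/5973/(-8) = -16600/5973*(-1/8) = 2075/5973 ≈ 0.34740)
(o + Y(-16, 21))**2 = (2075/5973 + (4 - 16*21))**2 = (2075/5973 + (4 - 336))**2 = (2075/5973 - 332)**2 = (-1980961/5973)**2 = 3924206483521/35676729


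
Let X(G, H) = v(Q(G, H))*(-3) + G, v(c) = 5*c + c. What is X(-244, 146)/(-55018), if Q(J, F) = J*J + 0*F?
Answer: 535946/27509 ≈ 19.483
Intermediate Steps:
Q(J, F) = J**2 (Q(J, F) = J**2 + 0 = J**2)
v(c) = 6*c
X(G, H) = G - 18*G**2 (X(G, H) = (6*G**2)*(-3) + G = -18*G**2 + G = G - 18*G**2)
X(-244, 146)/(-55018) = -244*(1 - 18*(-244))/(-55018) = -244*(1 + 4392)*(-1/55018) = -244*4393*(-1/55018) = -1071892*(-1/55018) = 535946/27509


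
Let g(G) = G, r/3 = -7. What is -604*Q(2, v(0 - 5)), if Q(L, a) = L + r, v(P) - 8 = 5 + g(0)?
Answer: 11476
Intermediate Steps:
r = -21 (r = 3*(-7) = -21)
v(P) = 13 (v(P) = 8 + (5 + 0) = 8 + 5 = 13)
Q(L, a) = -21 + L (Q(L, a) = L - 21 = -21 + L)
-604*Q(2, v(0 - 5)) = -604*(-21 + 2) = -604*(-19) = 11476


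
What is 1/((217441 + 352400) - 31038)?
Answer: 1/538803 ≈ 1.8560e-6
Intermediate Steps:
1/((217441 + 352400) - 31038) = 1/(569841 - 31038) = 1/538803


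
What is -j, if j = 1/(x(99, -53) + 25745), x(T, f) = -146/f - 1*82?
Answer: -53/1360285 ≈ -3.8962e-5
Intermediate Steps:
x(T, f) = -82 - 146/f (x(T, f) = -146/f - 82 = -82 - 146/f)
j = 53/1360285 (j = 1/((-82 - 146/(-53)) + 25745) = 1/((-82 - 146*(-1/53)) + 25745) = 1/((-82 + 146/53) + 25745) = 1/(-4200/53 + 25745) = 1/(1360285/53) = 53/1360285 ≈ 3.8962e-5)
-j = -1*53/1360285 = -53/1360285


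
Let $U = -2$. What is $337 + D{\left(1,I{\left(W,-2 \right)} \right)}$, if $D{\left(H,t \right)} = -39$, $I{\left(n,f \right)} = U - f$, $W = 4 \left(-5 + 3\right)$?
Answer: $298$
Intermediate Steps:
$W = -8$ ($W = 4 \left(-2\right) = -8$)
$I{\left(n,f \right)} = -2 - f$
$337 + D{\left(1,I{\left(W,-2 \right)} \right)} = 337 - 39 = 298$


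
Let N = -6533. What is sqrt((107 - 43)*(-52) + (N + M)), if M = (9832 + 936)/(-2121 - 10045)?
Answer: 41*I*sqrt(217084021)/6083 ≈ 99.307*I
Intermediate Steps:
M = -5384/6083 (M = 10768/(-12166) = 10768*(-1/12166) = -5384/6083 ≈ -0.88509)
sqrt((107 - 43)*(-52) + (N + M)) = sqrt((107 - 43)*(-52) + (-6533 - 5384/6083)) = sqrt(64*(-52) - 39745623/6083) = sqrt(-3328 - 39745623/6083) = sqrt(-59989847/6083) = 41*I*sqrt(217084021)/6083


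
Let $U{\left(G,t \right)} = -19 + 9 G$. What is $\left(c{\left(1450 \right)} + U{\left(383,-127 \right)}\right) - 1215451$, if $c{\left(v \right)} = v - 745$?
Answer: $-1211318$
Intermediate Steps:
$c{\left(v \right)} = -745 + v$
$\left(c{\left(1450 \right)} + U{\left(383,-127 \right)}\right) - 1215451 = \left(\left(-745 + 1450\right) + \left(-19 + 9 \cdot 383\right)\right) - 1215451 = \left(705 + \left(-19 + 3447\right)\right) - 1215451 = \left(705 + 3428\right) - 1215451 = 4133 - 1215451 = -1211318$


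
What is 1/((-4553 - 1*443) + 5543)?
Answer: 1/547 ≈ 0.0018282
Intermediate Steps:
1/((-4553 - 1*443) + 5543) = 1/((-4553 - 443) + 5543) = 1/(-4996 + 5543) = 1/547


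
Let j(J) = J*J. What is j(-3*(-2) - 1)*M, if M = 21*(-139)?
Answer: -72975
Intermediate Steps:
j(J) = J²
M = -2919
j(-3*(-2) - 1)*M = (-3*(-2) - 1)²*(-2919) = (6 - 1)²*(-2919) = 5²*(-2919) = 25*(-2919) = -72975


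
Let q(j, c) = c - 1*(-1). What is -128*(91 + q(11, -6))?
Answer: -11008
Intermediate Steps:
q(j, c) = 1 + c (q(j, c) = c + 1 = 1 + c)
-128*(91 + q(11, -6)) = -128*(91 + (1 - 6)) = -128*(91 - 5) = -128*86 = -11008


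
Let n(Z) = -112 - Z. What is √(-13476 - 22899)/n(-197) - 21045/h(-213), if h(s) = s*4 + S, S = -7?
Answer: 21045/859 + I*√1455/17 ≈ 24.499 + 2.2438*I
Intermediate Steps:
h(s) = -7 + 4*s (h(s) = s*4 - 7 = 4*s - 7 = -7 + 4*s)
√(-13476 - 22899)/n(-197) - 21045/h(-213) = √(-13476 - 22899)/(-112 - 1*(-197)) - 21045/(-7 + 4*(-213)) = √(-36375)/(-112 + 197) - 21045/(-7 - 852) = (5*I*√1455)/85 - 21045/(-859) = (5*I*√1455)*(1/85) - 21045*(-1/859) = I*√1455/17 + 21045/859 = 21045/859 + I*√1455/17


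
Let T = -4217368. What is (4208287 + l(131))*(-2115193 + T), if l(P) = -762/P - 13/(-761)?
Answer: -2656685138599814418/99691 ≈ -2.6649e+13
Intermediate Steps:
l(P) = 13/761 - 762/P (l(P) = -762/P - 13*(-1/761) = -762/P + 13/761 = 13/761 - 762/P)
(4208287 + l(131))*(-2115193 + T) = (4208287 + (13/761 - 762/131))*(-2115193 - 4217368) = (4208287 + (13/761 - 762*1/131))*(-6332561) = (4208287 + (13/761 - 762/131))*(-6332561) = (4208287 - 578179/99691)*(-6332561) = (419527761138/99691)*(-6332561) = -2656685138599814418/99691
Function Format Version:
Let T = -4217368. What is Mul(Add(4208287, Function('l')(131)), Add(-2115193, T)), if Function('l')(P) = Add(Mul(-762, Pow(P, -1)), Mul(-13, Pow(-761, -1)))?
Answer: Rational(-2656685138599814418, 99691) ≈ -2.6649e+13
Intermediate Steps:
Function('l')(P) = Add(Rational(13, 761), Mul(-762, Pow(P, -1))) (Function('l')(P) = Add(Mul(-762, Pow(P, -1)), Mul(-13, Rational(-1, 761))) = Add(Mul(-762, Pow(P, -1)), Rational(13, 761)) = Add(Rational(13, 761), Mul(-762, Pow(P, -1))))
Mul(Add(4208287, Function('l')(131)), Add(-2115193, T)) = Mul(Add(4208287, Add(Rational(13, 761), Mul(-762, Pow(131, -1)))), Add(-2115193, -4217368)) = Mul(Add(4208287, Add(Rational(13, 761), Mul(-762, Rational(1, 131)))), -6332561) = Mul(Add(4208287, Add(Rational(13, 761), Rational(-762, 131))), -6332561) = Mul(Add(4208287, Rational(-578179, 99691)), -6332561) = Mul(Rational(419527761138, 99691), -6332561) = Rational(-2656685138599814418, 99691)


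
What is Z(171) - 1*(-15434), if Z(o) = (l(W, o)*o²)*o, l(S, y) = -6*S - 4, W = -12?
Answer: 340029782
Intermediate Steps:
l(S, y) = -4 - 6*S
Z(o) = 68*o³ (Z(o) = ((-4 - 6*(-12))*o²)*o = ((-4 + 72)*o²)*o = (68*o²)*o = 68*o³)
Z(171) - 1*(-15434) = 68*171³ - 1*(-15434) = 68*5000211 + 15434 = 340014348 + 15434 = 340029782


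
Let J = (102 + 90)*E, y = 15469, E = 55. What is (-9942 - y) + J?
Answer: -14851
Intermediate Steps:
J = 10560 (J = (102 + 90)*55 = 192*55 = 10560)
(-9942 - y) + J = (-9942 - 1*15469) + 10560 = (-9942 - 15469) + 10560 = -25411 + 10560 = -14851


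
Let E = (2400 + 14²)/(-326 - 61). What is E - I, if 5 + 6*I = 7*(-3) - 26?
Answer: 758/387 ≈ 1.9587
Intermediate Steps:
I = -26/3 (I = -⅚ + (7*(-3) - 26)/6 = -⅚ + (-21 - 26)/6 = -⅚ + (⅙)*(-47) = -⅚ - 47/6 = -26/3 ≈ -8.6667)
E = -2596/387 (E = (2400 + 196)/(-387) = 2596*(-1/387) = -2596/387 ≈ -6.7080)
E - I = -2596/387 - 1*(-26/3) = -2596/387 + 26/3 = 758/387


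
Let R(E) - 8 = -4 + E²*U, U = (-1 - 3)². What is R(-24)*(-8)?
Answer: -73760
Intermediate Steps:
U = 16 (U = (-4)² = 16)
R(E) = 4 + 16*E² (R(E) = 8 + (-4 + E²*16) = 8 + (-4 + 16*E²) = 4 + 16*E²)
R(-24)*(-8) = (4 + 16*(-24)²)*(-8) = (4 + 16*576)*(-8) = (4 + 9216)*(-8) = 9220*(-8) = -73760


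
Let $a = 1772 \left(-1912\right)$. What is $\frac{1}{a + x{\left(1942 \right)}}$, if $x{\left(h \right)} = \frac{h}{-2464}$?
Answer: $- \frac{1232}{4174095819} \approx -2.9515 \cdot 10^{-7}$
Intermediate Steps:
$x{\left(h \right)} = - \frac{h}{2464}$ ($x{\left(h \right)} = h \left(- \frac{1}{2464}\right) = - \frac{h}{2464}$)
$a = -3388064$
$\frac{1}{a + x{\left(1942 \right)}} = \frac{1}{-3388064 - \frac{971}{1232}} = \frac{1}{- \frac{4174095819}{1232}} = - \frac{1232}{4174095819}$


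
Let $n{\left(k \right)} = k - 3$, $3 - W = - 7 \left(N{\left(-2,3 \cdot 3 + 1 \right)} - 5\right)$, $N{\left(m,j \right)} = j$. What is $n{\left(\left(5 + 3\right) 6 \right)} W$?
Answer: $1710$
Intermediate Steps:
$W = 38$ ($W = 3 - - 7 \left(\left(3 \cdot 3 + 1\right) - 5\right) = 3 - - 7 \left(\left(9 + 1\right) - 5\right) = 3 - - 7 \left(10 - 5\right) = 3 - \left(-7\right) 5 = 3 - -35 = 3 + 35 = 38$)
$n{\left(k \right)} = -3 + k$
$n{\left(\left(5 + 3\right) 6 \right)} W = \left(-3 + \left(5 + 3\right) 6\right) 38 = \left(-3 + 8 \cdot 6\right) 38 = \left(-3 + 48\right) 38 = 45 \cdot 38 = 1710$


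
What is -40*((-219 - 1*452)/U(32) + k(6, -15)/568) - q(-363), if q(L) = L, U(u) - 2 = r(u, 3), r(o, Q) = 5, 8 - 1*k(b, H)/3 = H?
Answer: 2083636/497 ≈ 4192.4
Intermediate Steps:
k(b, H) = 24 - 3*H
U(u) = 7 (U(u) = 2 + 5 = 7)
-40*((-219 - 1*452)/U(32) + k(6, -15)/568) - q(-363) = -40*((-219 - 1*452)/7 + (24 - 3*(-15))/568) - 1*(-363) = -40*((-219 - 452)*(1/7) + (24 + 45)*(1/568)) + 363 = -40*(-671*1/7 + 69*(1/568)) + 363 = -40*(-671/7 + 69/568) + 363 = -40*(-380645/3976) + 363 = 1903225/497 + 363 = 2083636/497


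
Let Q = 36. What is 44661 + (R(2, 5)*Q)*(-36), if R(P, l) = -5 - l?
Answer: 57621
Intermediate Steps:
44661 + (R(2, 5)*Q)*(-36) = 44661 + ((-5 - 1*5)*36)*(-36) = 44661 + ((-5 - 5)*36)*(-36) = 44661 - 10*36*(-36) = 44661 - 360*(-36) = 44661 + 12960 = 57621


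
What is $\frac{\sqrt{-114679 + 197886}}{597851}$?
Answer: $\frac{\sqrt{83207}}{597851} \approx 0.00048249$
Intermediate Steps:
$\frac{\sqrt{-114679 + 197886}}{597851} = \sqrt{83207} \cdot \frac{1}{597851} = \frac{\sqrt{83207}}{597851}$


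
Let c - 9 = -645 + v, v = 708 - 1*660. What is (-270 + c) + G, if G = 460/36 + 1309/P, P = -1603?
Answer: -1743686/2061 ≈ -846.04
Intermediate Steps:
v = 48 (v = 708 - 660 = 48)
G = 24652/2061 (G = 460/36 + 1309/(-1603) = 460*(1/36) + 1309*(-1/1603) = 115/9 - 187/229 = 24652/2061 ≈ 11.961)
c = -588 (c = 9 + (-645 + 48) = 9 - 597 = -588)
(-270 + c) + G = (-270 - 588) + 24652/2061 = -858 + 24652/2061 = -1743686/2061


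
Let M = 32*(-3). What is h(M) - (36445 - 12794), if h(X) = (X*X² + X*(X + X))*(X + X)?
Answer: 166306717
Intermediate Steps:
M = -96
h(X) = 2*X*(X³ + 2*X²) (h(X) = (X³ + X*(2*X))*(2*X) = (X³ + 2*X²)*(2*X) = 2*X*(X³ + 2*X²))
h(M) - (36445 - 12794) = 2*(-96)³*(2 - 96) - (36445 - 12794) = 2*(-884736)*(-94) - 1*23651 = 166330368 - 23651 = 166306717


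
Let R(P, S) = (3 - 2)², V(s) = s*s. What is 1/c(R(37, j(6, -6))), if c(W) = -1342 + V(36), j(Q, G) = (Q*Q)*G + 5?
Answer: -1/46 ≈ -0.021739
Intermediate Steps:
j(Q, G) = 5 + G*Q² (j(Q, G) = Q²*G + 5 = G*Q² + 5 = 5 + G*Q²)
V(s) = s²
R(P, S) = 1 (R(P, S) = 1² = 1)
c(W) = -46 (c(W) = -1342 + 36² = -1342 + 1296 = -46)
1/c(R(37, j(6, -6))) = 1/(-46) = -1/46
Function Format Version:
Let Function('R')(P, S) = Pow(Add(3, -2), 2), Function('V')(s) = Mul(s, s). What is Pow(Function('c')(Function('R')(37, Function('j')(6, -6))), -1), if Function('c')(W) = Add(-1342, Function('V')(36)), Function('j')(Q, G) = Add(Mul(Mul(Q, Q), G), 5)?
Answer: Rational(-1, 46) ≈ -0.021739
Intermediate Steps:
Function('j')(Q, G) = Add(5, Mul(G, Pow(Q, 2))) (Function('j')(Q, G) = Add(Mul(Pow(Q, 2), G), 5) = Add(Mul(G, Pow(Q, 2)), 5) = Add(5, Mul(G, Pow(Q, 2))))
Function('V')(s) = Pow(s, 2)
Function('R')(P, S) = 1 (Function('R')(P, S) = Pow(1, 2) = 1)
Function('c')(W) = -46 (Function('c')(W) = Add(-1342, Pow(36, 2)) = Add(-1342, 1296) = -46)
Pow(Function('c')(Function('R')(37, Function('j')(6, -6))), -1) = Pow(-46, -1) = Rational(-1, 46)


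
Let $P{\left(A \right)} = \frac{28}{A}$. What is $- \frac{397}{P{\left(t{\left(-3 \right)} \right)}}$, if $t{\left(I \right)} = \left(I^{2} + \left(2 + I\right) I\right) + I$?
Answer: $- \frac{3573}{28} \approx -127.61$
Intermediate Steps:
$t{\left(I \right)} = I + I^{2} + I \left(2 + I\right)$ ($t{\left(I \right)} = \left(I^{2} + I \left(2 + I\right)\right) + I = I + I^{2} + I \left(2 + I\right)$)
$- \frac{397}{P{\left(t{\left(-3 \right)} \right)}} = - \frac{397}{28 \frac{1}{\left(-3\right) \left(3 + 2 \left(-3\right)\right)}} = - \frac{397}{28 \frac{1}{\left(-3\right) \left(3 - 6\right)}} = - \frac{397}{28 \frac{1}{\left(-3\right) \left(-3\right)}} = - \frac{397}{28 \cdot \frac{1}{9}} = - \frac{397}{\frac{28}{9}} = \left(-397\right) \frac{9}{28} = - \frac{3573}{28}$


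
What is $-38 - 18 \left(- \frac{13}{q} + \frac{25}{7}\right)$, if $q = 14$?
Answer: $- \frac{599}{7} \approx -85.571$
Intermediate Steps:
$-38 - 18 \left(- \frac{13}{q} + \frac{25}{7}\right) = -38 - 18 \left(- \frac{13}{14} + \frac{25}{7}\right) = -38 - \frac{333}{7} = - \frac{599}{7}$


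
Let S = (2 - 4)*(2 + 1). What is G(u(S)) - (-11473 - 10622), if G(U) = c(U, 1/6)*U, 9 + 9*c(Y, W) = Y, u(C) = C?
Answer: 22105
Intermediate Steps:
S = -6 (S = -2*3 = -6)
c(Y, W) = -1 + Y/9
G(U) = U*(-1 + U/9) (G(U) = (-1 + U/9)*U = U*(-1 + U/9))
G(u(S)) - (-11473 - 10622) = (1/9)*(-6)*(-9 - 6) - (-11473 - 10622) = (1/9)*(-6)*(-15) - 1*(-22095) = 10 + 22095 = 22105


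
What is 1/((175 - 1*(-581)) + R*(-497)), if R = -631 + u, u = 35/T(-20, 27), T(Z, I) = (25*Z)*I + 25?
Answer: 55/17290036 ≈ 3.1810e-6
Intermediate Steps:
T(Z, I) = 25 + 25*I*Z (T(Z, I) = 25*I*Z + 25 = 25 + 25*I*Z)
u = -1/385 (u = 35/(25 + 25*27*(-20)) = 35/(25 - 13500) = 35/(-13475) = 35*(-1/13475) = -1/385 ≈ -0.0025974)
R = -242936/385 (R = -631 - 1/385 = -242936/385 ≈ -631.00)
1/((175 - 1*(-581)) + R*(-497)) = 1/((175 - 1*(-581)) - 242936/385*(-497)) = 1/((175 + 581) + 17248456/55) = 1/(756 + 17248456/55) = 1/(17290036/55) = 55/17290036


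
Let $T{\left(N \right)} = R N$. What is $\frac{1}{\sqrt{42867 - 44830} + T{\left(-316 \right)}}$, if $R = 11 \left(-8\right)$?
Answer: $\frac{27808}{773286827} - \frac{i \sqrt{1963}}{773286827} \approx 3.5961 \cdot 10^{-5} - 5.7295 \cdot 10^{-8} i$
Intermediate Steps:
$R = -88$
$T{\left(N \right)} = - 88 N$
$\frac{1}{\sqrt{42867 - 44830} + T{\left(-316 \right)}} = \frac{1}{\sqrt{42867 - 44830} - -27808} = \frac{1}{\sqrt{-1963} + 27808} = \frac{1}{i \sqrt{1963} + 27808} = \frac{1}{27808 + i \sqrt{1963}}$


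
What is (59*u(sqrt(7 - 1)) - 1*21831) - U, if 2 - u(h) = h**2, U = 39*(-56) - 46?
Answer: -19837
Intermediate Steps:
U = -2230 (U = -2184 - 46 = -2230)
u(h) = 2 - h**2
(59*u(sqrt(7 - 1)) - 1*21831) - U = (59*(2 - (sqrt(7 - 1))**2) - 1*21831) - 1*(-2230) = (59*(2 - (sqrt(6))**2) - 21831) + 2230 = (59*(2 - 1*6) - 21831) + 2230 = (59*(2 - 6) - 21831) + 2230 = (59*(-4) - 21831) + 2230 = (-236 - 21831) + 2230 = -22067 + 2230 = -19837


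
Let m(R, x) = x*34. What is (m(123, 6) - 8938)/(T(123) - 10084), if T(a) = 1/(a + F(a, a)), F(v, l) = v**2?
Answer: 133210968/153801167 ≈ 0.86612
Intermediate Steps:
m(R, x) = 34*x
T(a) = 1/(a + a**2)
(m(123, 6) - 8938)/(T(123) - 10084) = (34*6 - 8938)/(1/(123*(1 + 123)) - 10084) = (204 - 8938)/((1/123)/124 - 10084) = -8734/((1/123)*(1/124) - 10084) = -8734/(1/15252 - 10084) = -8734/(-153801167/15252) = -8734*(-15252/153801167) = 133210968/153801167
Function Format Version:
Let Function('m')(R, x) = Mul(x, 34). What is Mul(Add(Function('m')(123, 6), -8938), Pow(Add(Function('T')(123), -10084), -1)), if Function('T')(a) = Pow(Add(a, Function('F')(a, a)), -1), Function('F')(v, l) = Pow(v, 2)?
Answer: Rational(133210968, 153801167) ≈ 0.86612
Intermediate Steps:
Function('m')(R, x) = Mul(34, x)
Function('T')(a) = Pow(Add(a, Pow(a, 2)), -1)
Mul(Add(Function('m')(123, 6), -8938), Pow(Add(Function('T')(123), -10084), -1)) = Mul(Add(Mul(34, 6), -8938), Pow(Add(Mul(Pow(123, -1), Pow(Add(1, 123), -1)), -10084), -1)) = Mul(Add(204, -8938), Pow(Add(Mul(Rational(1, 123), Pow(124, -1)), -10084), -1)) = Mul(-8734, Pow(Add(Mul(Rational(1, 123), Rational(1, 124)), -10084), -1)) = Mul(-8734, Pow(Add(Rational(1, 15252), -10084), -1)) = Mul(-8734, Pow(Rational(-153801167, 15252), -1)) = Mul(-8734, Rational(-15252, 153801167)) = Rational(133210968, 153801167)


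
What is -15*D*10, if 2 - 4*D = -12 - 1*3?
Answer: -1275/2 ≈ -637.50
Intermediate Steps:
D = 17/4 (D = ½ - (-12 - 1*3)/4 = ½ - (-12 - 3)/4 = ½ - ¼*(-15) = ½ + 15/4 = 17/4 ≈ 4.2500)
-15*D*10 = -15*17/4*10 = -255/4*10 = -1275/2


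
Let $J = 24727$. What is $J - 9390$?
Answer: $15337$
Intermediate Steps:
$J - 9390 = 24727 - 9390 = 15337$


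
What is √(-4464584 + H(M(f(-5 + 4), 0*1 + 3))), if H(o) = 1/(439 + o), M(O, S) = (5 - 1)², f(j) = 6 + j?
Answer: I*√924280502145/455 ≈ 2113.0*I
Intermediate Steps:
M(O, S) = 16 (M(O, S) = 4² = 16)
√(-4464584 + H(M(f(-5 + 4), 0*1 + 3))) = √(-4464584 + 1/(439 + 16)) = √(-4464584 + 1/455) = √(-2031385719/455) = I*√924280502145/455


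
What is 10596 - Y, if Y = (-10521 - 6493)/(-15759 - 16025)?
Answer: 168383125/15892 ≈ 10595.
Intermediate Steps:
Y = 8507/15892 (Y = -17014/(-31784) = -17014*(-1/31784) = 8507/15892 ≈ 0.53530)
10596 - Y = 10596 - 1*8507/15892 = 10596 - 8507/15892 = 168383125/15892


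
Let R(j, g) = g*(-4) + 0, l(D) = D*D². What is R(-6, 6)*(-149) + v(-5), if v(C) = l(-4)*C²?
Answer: 1976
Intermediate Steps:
l(D) = D³
R(j, g) = -4*g (R(j, g) = -4*g + 0 = -4*g)
v(C) = -64*C² (v(C) = (-4)³*C² = -64*C²)
R(-6, 6)*(-149) + v(-5) = -4*6*(-149) - 64*(-5)² = -24*(-149) - 64*25 = 3576 - 1600 = 1976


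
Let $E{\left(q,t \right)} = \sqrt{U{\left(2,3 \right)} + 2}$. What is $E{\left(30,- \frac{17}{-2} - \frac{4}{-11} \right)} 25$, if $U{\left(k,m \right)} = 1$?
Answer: $25 \sqrt{3} \approx 43.301$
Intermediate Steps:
$E{\left(q,t \right)} = \sqrt{3}$ ($E{\left(q,t \right)} = \sqrt{1 + 2} = \sqrt{3}$)
$E{\left(30,- \frac{17}{-2} - \frac{4}{-11} \right)} 25 = \sqrt{3} \cdot 25 = 25 \sqrt{3}$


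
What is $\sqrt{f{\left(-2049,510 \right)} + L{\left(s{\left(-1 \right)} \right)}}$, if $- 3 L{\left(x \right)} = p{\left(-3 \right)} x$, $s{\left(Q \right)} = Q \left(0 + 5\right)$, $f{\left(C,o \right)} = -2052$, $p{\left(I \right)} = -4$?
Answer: $\frac{4 i \sqrt{1158}}{3} \approx 45.373 i$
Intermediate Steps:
$s{\left(Q \right)} = 5 Q$ ($s{\left(Q \right)} = Q 5 = 5 Q$)
$L{\left(x \right)} = \frac{4 x}{3}$ ($L{\left(x \right)} = - \frac{\left(-4\right) x}{3} = \frac{4 x}{3}$)
$\sqrt{f{\left(-2049,510 \right)} + L{\left(s{\left(-1 \right)} \right)}} = \sqrt{-2052 + \frac{4 \cdot 5 \left(-1\right)}{3}} = \sqrt{-2052 + \frac{4}{3} \left(-5\right)} = \sqrt{-2052 - \frac{20}{3}} = \sqrt{- \frac{6176}{3}} = \frac{4 i \sqrt{1158}}{3}$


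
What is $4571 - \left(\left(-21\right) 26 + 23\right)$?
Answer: $5094$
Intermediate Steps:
$4571 - \left(\left(-21\right) 26 + 23\right) = 4571 - \left(-546 + 23\right) = 4571 - -523 = 4571 + 523 = 5094$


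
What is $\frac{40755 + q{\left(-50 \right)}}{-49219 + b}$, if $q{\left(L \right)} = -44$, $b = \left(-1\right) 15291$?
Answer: $- \frac{40711}{64510} \approx -0.63108$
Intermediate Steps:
$b = -15291$
$\frac{40755 + q{\left(-50 \right)}}{-49219 + b} = \frac{40755 - 44}{-49219 - 15291} = \frac{40711}{-64510} = 40711 \left(- \frac{1}{64510}\right) = - \frac{40711}{64510}$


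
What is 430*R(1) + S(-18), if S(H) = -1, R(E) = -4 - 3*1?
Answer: -3011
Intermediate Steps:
R(E) = -7 (R(E) = -4 - 3 = -7)
430*R(1) + S(-18) = 430*(-7) - 1 = -3010 - 1 = -3011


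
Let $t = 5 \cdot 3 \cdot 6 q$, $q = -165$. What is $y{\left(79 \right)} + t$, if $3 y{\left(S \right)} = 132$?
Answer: $-14806$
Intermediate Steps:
$y{\left(S \right)} = 44$ ($y{\left(S \right)} = \frac{1}{3} \cdot 132 = 44$)
$t = -14850$ ($t = 5 \cdot 3 \cdot 6 \left(-165\right) = 15 \cdot 6 \left(-165\right) = 90 \left(-165\right) = -14850$)
$y{\left(79 \right)} + t = 44 - 14850 = -14806$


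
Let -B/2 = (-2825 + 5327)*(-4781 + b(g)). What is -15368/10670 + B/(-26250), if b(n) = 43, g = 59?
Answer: -4222965464/4668125 ≈ -904.64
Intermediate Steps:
B = 23708952 (B = -2*(-2825 + 5327)*(-4781 + 43) = -5004*(-4738) = -2*(-11854476) = 23708952)
-15368/10670 + B/(-26250) = -15368/10670 + 23708952/(-26250) = -15368*1/10670 + 23708952*(-1/26250) = -7684/5335 - 3951492/4375 = -4222965464/4668125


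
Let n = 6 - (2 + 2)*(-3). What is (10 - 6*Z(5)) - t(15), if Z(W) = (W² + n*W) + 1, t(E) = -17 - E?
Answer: -654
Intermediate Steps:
n = 18 (n = 6 - 4*(-3) = 6 - 1*(-12) = 6 + 12 = 18)
Z(W) = 1 + W² + 18*W (Z(W) = (W² + 18*W) + 1 = 1 + W² + 18*W)
(10 - 6*Z(5)) - t(15) = (10 - 6*(1 + 5² + 18*5)) - (-17 - 1*15) = (10 - 6*(1 + 25 + 90)) - (-17 - 15) = (10 - 6*116) - 1*(-32) = (10 - 696) + 32 = -686 + 32 = -654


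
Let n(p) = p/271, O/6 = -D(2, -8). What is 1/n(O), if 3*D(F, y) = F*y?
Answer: 271/32 ≈ 8.4688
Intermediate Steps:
D(F, y) = F*y/3 (D(F, y) = (F*y)/3 = F*y/3)
O = 32 (O = 6*(-2*(-8)/3) = 6*(-1*(-16/3)) = 6*(16/3) = 32)
n(p) = p/271 (n(p) = p*(1/271) = p/271)
1/n(O) = 1/((1/271)*32) = 1/(32/271) = 271/32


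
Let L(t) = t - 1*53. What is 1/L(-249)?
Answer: -1/302 ≈ -0.0033113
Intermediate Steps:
L(t) = -53 + t (L(t) = t - 53 = -53 + t)
1/L(-249) = 1/(-53 - 249) = 1/(-302) = -1/302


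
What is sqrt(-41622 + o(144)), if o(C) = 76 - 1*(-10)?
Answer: 8*I*sqrt(649) ≈ 203.8*I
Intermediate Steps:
o(C) = 86 (o(C) = 76 + 10 = 86)
sqrt(-41622 + o(144)) = sqrt(-41622 + 86) = sqrt(-41536) = 8*I*sqrt(649)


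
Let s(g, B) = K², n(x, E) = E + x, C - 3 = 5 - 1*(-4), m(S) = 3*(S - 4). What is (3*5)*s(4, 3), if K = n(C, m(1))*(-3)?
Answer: 1215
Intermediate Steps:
m(S) = -12 + 3*S (m(S) = 3*(-4 + S) = -12 + 3*S)
C = 12 (C = 3 + (5 - 1*(-4)) = 3 + (5 + 4) = 3 + 9 = 12)
K = -9 (K = ((-12 + 3*1) + 12)*(-3) = ((-12 + 3) + 12)*(-3) = (-9 + 12)*(-3) = 3*(-3) = -9)
s(g, B) = 81 (s(g, B) = (-9)² = 81)
(3*5)*s(4, 3) = (3*5)*81 = 15*81 = 1215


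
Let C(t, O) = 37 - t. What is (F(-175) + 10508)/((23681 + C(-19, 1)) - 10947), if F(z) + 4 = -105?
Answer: 10399/12790 ≈ 0.81306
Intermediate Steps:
F(z) = -109 (F(z) = -4 - 105 = -109)
(F(-175) + 10508)/((23681 + C(-19, 1)) - 10947) = (-109 + 10508)/((23681 + (37 - 1*(-19))) - 10947) = 10399/((23681 + (37 + 19)) - 10947) = 10399/((23681 + 56) - 10947) = 10399/(23737 - 10947) = 10399/12790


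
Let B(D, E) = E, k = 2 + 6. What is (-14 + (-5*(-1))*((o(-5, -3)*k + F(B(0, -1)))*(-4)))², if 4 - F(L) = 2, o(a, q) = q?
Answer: 181476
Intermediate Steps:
k = 8
F(L) = 2 (F(L) = 4 - 1*2 = 4 - 2 = 2)
(-14 + (-5*(-1))*((o(-5, -3)*k + F(B(0, -1)))*(-4)))² = (-14 + (-5*(-1))*((-3*8 + 2)*(-4)))² = (-14 + 5*((-24 + 2)*(-4)))² = (-14 + 5*(-22*(-4)))² = (-14 + 5*88)² = (-14 + 440)² = 426² = 181476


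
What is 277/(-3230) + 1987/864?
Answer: 3089341/1395360 ≈ 2.2140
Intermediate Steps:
277/(-3230) + 1987/864 = 277*(-1/3230) + 1987*(1/864) = -277/3230 + 1987/864 = 3089341/1395360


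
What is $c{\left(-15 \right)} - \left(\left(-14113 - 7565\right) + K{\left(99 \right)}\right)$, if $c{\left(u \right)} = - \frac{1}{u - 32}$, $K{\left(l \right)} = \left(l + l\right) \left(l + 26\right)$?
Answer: $- \frac{144383}{47} \approx -3072.0$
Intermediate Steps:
$K{\left(l \right)} = 2 l \left(26 + l\right)$
$c{\left(u \right)} = - \frac{1}{-32 + u}$
$c{\left(-15 \right)} - \left(\left(-14113 - 7565\right) + K{\left(99 \right)}\right) = - \frac{1}{-32 - 15} - \left(\left(-14113 - 7565\right) + 2 \cdot 99 \left(26 + 99\right)\right) = - \frac{1}{-47} - \left(-21678 + 2 \cdot 99 \cdot 125\right) = \left(-1\right) \left(- \frac{1}{47}\right) - \left(-21678 + 24750\right) = \frac{1}{47} - 3072 = - \frac{144383}{47}$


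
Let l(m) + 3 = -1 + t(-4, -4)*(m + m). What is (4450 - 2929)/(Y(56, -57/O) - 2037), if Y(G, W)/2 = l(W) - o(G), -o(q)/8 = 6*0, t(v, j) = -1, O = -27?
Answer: -13689/18481 ≈ -0.74071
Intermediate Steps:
o(q) = 0 (o(q) = -48*0 = -8*0 = 0)
l(m) = -4 - 2*m (l(m) = -3 + (-1 - (m + m)) = -3 + (-1 - 2*m) = -4 - 2*m)
Y(G, W) = -8 - 4*W (Y(G, W) = 2*((-4 - 2*W) - 1*0) = 2*((-4 - 2*W) + 0) = 2*(-4 - 2*W) = -8 - 4*W)
(4450 - 2929)/(Y(56, -57/O) - 2037) = (4450 - 2929)/((-8 - (-228)/(-27)) - 2037) = 1521/((-8 - (-228)*(-1)/27) - 2037) = 1521/((-8 - 4*19/9) - 2037) = 1521/((-8 - 76/9) - 2037) = 1521/(-148/9 - 2037) = 1521/(-18481/9) = 1521*(-9/18481) = -13689/18481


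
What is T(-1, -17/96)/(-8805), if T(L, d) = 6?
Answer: -2/2935 ≈ -0.00068143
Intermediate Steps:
T(-1, -17/96)/(-8805) = 6/(-8805) = 6*(-1/8805) = -2/2935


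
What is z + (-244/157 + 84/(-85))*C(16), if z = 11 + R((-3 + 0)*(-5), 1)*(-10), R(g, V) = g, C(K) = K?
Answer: -2397803/13345 ≈ -179.68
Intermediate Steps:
z = -139 (z = 11 + ((-3 + 0)*(-5))*(-10) = 11 - 3*(-5)*(-10) = 11 + 15*(-10) = 11 - 150 = -139)
z + (-244/157 + 84/(-85))*C(16) = -139 + (-244/157 + 84/(-85))*16 = -139 + (-244*1/157 + 84*(-1/85))*16 = -139 + (-244/157 - 84/85)*16 = -139 - 33928/13345*16 = -139 - 542848/13345 = -2397803/13345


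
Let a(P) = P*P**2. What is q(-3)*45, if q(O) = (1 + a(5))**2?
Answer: 714420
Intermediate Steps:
a(P) = P**3
q(O) = 15876 (q(O) = (1 + 5**3)**2 = (1 + 125)**2 = 126**2 = 15876)
q(-3)*45 = 15876*45 = 714420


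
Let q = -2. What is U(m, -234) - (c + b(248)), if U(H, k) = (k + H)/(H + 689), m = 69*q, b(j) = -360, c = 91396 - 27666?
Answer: -34917242/551 ≈ -63371.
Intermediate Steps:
c = 63730
m = -138 (m = 69*(-2) = -138)
U(H, k) = (H + k)/(689 + H)
U(m, -234) - (c + b(248)) = (-138 - 234)/(689 - 138) - (63730 - 360) = -372/551 - 1*63370 = (1/551)*(-372) - 63370 = -372/551 - 63370 = -34917242/551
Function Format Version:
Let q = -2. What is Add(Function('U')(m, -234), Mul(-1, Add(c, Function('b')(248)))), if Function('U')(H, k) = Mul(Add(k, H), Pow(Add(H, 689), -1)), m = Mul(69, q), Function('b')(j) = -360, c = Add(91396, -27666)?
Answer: Rational(-34917242, 551) ≈ -63371.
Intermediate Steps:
c = 63730
m = -138 (m = Mul(69, -2) = -138)
Function('U')(H, k) = Mul(Pow(Add(689, H), -1), Add(H, k)) (Function('U')(H, k) = Mul(Add(H, k), Pow(Add(689, H), -1)) = Mul(Pow(Add(689, H), -1), Add(H, k)))
Add(Function('U')(m, -234), Mul(-1, Add(c, Function('b')(248)))) = Add(Mul(Pow(Add(689, -138), -1), Add(-138, -234)), Mul(-1, Add(63730, -360))) = Add(Mul(Pow(551, -1), -372), Mul(-1, 63370)) = Add(Mul(Rational(1, 551), -372), -63370) = Add(Rational(-372, 551), -63370) = Rational(-34917242, 551)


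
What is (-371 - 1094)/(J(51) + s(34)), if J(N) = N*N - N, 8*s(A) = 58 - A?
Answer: -1465/2553 ≈ -0.57383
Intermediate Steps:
s(A) = 29/4 - A/8 (s(A) = (58 - A)/8 = 29/4 - A/8)
J(N) = N² - N
(-371 - 1094)/(J(51) + s(34)) = (-371 - 1094)/(51*(-1 + 51) + (29/4 - ⅛*34)) = -1465/(51*50 + (29/4 - 17/4)) = -1465/(2550 + 3) = -1465/2553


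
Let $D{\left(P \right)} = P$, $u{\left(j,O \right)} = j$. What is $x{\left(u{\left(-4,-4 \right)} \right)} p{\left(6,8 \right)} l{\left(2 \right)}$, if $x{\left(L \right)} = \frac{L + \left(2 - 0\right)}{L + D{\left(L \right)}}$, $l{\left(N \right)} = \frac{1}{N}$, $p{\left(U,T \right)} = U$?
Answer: $\frac{3}{4} \approx 0.75$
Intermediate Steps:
$x{\left(L \right)} = \frac{2 + L}{2 L}$ ($x{\left(L \right)} = \frac{L + \left(2 - 0\right)}{L + L} = \frac{L + \left(2 + 0\right)}{2 L} = \left(L + 2\right) \frac{1}{2 L} = \left(2 + L\right) \frac{1}{2 L} = \frac{2 + L}{2 L}$)
$x{\left(u{\left(-4,-4 \right)} \right)} p{\left(6,8 \right)} l{\left(2 \right)} = \frac{\frac{2 - 4}{2 \left(-4\right)} 6}{2} = \frac{1}{2} \left(- \frac{1}{4}\right) \left(-2\right) 6 \cdot \frac{1}{2} = \frac{1}{4} \cdot 6 \cdot \frac{1}{2} = \frac{3}{2} \cdot \frac{1}{2} = \frac{3}{4}$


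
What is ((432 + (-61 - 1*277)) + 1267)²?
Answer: 1852321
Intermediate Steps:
((432 + (-61 - 1*277)) + 1267)² = ((432 + (-61 - 277)) + 1267)² = ((432 - 338) + 1267)² = (94 + 1267)² = 1361² = 1852321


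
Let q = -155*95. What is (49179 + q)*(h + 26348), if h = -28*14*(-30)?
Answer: 1312973032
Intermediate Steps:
q = -14725
h = 11760 (h = -392*(-30) = 11760)
(49179 + q)*(h + 26348) = (49179 - 14725)*(11760 + 26348) = 34454*38108 = 1312973032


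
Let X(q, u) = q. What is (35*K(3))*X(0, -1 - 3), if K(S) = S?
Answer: 0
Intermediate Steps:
(35*K(3))*X(0, -1 - 3) = (35*3)*0 = 105*0 = 0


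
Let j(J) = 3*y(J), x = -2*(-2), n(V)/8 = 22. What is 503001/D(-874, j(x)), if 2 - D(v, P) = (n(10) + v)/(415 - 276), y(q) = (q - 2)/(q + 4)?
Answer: 69917139/976 ≈ 71636.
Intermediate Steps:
n(V) = 176 (n(V) = 8*22 = 176)
x = 4
y(q) = (-2 + q)/(4 + q)
j(J) = 3*(-2 + J)/(4 + J) (j(J) = 3*((-2 + J)/(4 + J)) = 3*(-2 + J)/(4 + J))
D(v, P) = 102/139 - v/139 (D(v, P) = 2 - (176 + v)/(415 - 276) = 2 - (176 + v)/139 = 2 - (176/139 + v/139) = 2 + (-176/139 - v/139) = 102/139 - v/139)
503001/D(-874, j(x)) = 503001/(102/139 - 1/139*(-874)) = 503001/(102/139 + 874/139) = 503001/(976/139) = 503001*(139/976) = 69917139/976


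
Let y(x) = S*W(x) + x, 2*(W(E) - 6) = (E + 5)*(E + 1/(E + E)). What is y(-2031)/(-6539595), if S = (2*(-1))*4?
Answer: 6686582089/2656383489 ≈ 2.5172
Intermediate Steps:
W(E) = 6 + (5 + E)*(E + 1/(2*E))/2 (W(E) = 6 + ((E + 5)*(E + 1/(E + E)))/2 = 6 + ((5 + E)*(E + 1/(2*E)))/2 = 6 + (5 + E)*(E + 1/(2*E))/2)
S = -8 (S = -2*4 = -8)
y(x) = x - 2*(5 + x*(25 + 2*x² + 10*x))/x (y(x) = -2*(5 + x*(25 + 2*x² + 10*x))/x + x = x - 2*(5 + x*(25 + 2*x² + 10*x))/x)
y(-2031)/(-6539595) = (-50 - 19*(-2031) - 10/(-2031) - 4*(-2031)²)/(-6539595) = (-50 + 38589 - 10*(-1/2031) - 4*4124961)*(-1/6539595) = (-50 + 38589 + 10/2031 - 16499844)*(-1/6539595) = -33432910445/2031*(-1/6539595) = 6686582089/2656383489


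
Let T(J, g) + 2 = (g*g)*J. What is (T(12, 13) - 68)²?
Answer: 3833764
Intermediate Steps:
T(J, g) = -2 + J*g² (T(J, g) = -2 + (g*g)*J = -2 + g²*J = -2 + J*g²)
(T(12, 13) - 68)² = ((-2 + 12*13²) - 68)² = ((-2 + 12*169) - 68)² = ((-2 + 2028) - 68)² = (2026 - 68)² = 1958² = 3833764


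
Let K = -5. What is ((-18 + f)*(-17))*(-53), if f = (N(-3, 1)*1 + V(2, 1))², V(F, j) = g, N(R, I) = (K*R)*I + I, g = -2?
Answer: 160378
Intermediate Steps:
N(R, I) = I - 5*I*R (N(R, I) = (-5*R)*I + I = -5*I*R + I = I - 5*I*R)
V(F, j) = -2
f = 196 (f = ((1*(1 - 5*(-3)))*1 - 2)² = ((1*(1 + 15))*1 - 2)² = ((1*16)*1 - 2)² = (16*1 - 2)² = (16 - 2)² = 14² = 196)
((-18 + f)*(-17))*(-53) = ((-18 + 196)*(-17))*(-53) = (178*(-17))*(-53) = -3026*(-53) = 160378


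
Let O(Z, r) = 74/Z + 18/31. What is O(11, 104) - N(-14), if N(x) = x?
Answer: 7266/341 ≈ 21.308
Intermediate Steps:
O(Z, r) = 18/31 + 74/Z (O(Z, r) = 74/Z + 18*(1/31) = 74/Z + 18/31 = 18/31 + 74/Z)
O(11, 104) - N(-14) = (18/31 + 74/11) - 1*(-14) = (18/31 + 74*(1/11)) + 14 = (18/31 + 74/11) + 14 = 2492/341 + 14 = 7266/341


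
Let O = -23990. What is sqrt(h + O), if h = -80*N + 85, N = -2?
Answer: I*sqrt(23745) ≈ 154.09*I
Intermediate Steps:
h = 245 (h = -80*(-2) + 85 = 160 + 85 = 245)
sqrt(h + O) = sqrt(245 - 23990) = sqrt(-23745) = I*sqrt(23745)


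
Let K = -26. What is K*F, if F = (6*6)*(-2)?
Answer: 1872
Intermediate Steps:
F = -72 (F = 36*(-2) = -72)
K*F = -26*(-72) = 1872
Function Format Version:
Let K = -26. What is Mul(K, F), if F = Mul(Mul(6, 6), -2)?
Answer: 1872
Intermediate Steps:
F = -72 (F = Mul(36, -2) = -72)
Mul(K, F) = Mul(-26, -72) = 1872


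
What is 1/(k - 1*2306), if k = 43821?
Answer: 1/41515 ≈ 2.4088e-5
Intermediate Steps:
1/(k - 1*2306) = 1/(43821 - 1*2306) = 1/(43821 - 2306) = 1/41515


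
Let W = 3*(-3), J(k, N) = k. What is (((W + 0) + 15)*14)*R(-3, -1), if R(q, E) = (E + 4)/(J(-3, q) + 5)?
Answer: 126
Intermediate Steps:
W = -9
R(q, E) = 2 + E/2 (R(q, E) = (E + 4)/(-3 + 5) = (4 + E)/2 = (4 + E)*(½) = 2 + E/2)
(((W + 0) + 15)*14)*R(-3, -1) = (((-9 + 0) + 15)*14)*(2 + (½)*(-1)) = ((-9 + 15)*14)*(2 - ½) = (6*14)*(3/2) = 84*(3/2) = 126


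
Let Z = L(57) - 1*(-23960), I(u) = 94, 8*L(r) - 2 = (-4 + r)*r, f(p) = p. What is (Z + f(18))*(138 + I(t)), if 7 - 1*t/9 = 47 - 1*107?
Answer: 5650563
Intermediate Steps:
L(r) = 1/4 + r*(-4 + r)/8 (L(r) = 1/4 + ((-4 + r)*r)/8 = 1/4 + (r*(-4 + r))/8 = 1/4 + r*(-4 + r)/8)
t = 603 (t = 63 - 9*(47 - 1*107) = 63 - 9*(47 - 107) = 63 - 9*(-60) = 63 + 540 = 603)
Z = 194703/8 (Z = (1/4 - 1/2*57 + (1/8)*57**2) - 1*(-23960) = (1/4 - 57/2 + (1/8)*3249) + 23960 = (1/4 - 57/2 + 3249/8) + 23960 = 3023/8 + 23960 = 194703/8 ≈ 24338.)
(Z + f(18))*(138 + I(t)) = (194703/8 + 18)*(138 + 94) = (194847/8)*232 = 5650563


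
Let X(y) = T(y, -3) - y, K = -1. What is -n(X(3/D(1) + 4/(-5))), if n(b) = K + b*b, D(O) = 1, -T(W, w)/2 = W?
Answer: -1064/25 ≈ -42.560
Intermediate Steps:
T(W, w) = -2*W
X(y) = -3*y (X(y) = -2*y - y = -3*y)
n(b) = -1 + b² (n(b) = -1 + b*b = -1 + b²)
-n(X(3/D(1) + 4/(-5))) = -(-1 + (-3*(3/1 + 4/(-5)))²) = -(-1 + (-3*(3*1 + 4*(-⅕)))²) = -(-1 + (-3*(3 - ⅘))²) = -(-1 + (-3*11/5)²) = -(-1 + (-33/5)²) = -(-1 + 1089/25) = -1*1064/25 = -1064/25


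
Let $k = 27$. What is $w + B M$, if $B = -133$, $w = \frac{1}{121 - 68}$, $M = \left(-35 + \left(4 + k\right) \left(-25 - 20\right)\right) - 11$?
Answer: $\frac{10157610}{53} \approx 1.9165 \cdot 10^{5}$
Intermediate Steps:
$M = -1441$ ($M = \left(-35 + \left(4 + 27\right) \left(-25 - 20\right)\right) - 11 = \left(-35 + 31 \left(-45\right)\right) - 11 = \left(-35 - 1395\right) - 11 = -1430 - 11 = -1441$)
$w = \frac{1}{53} \approx 0.018868$
$w + B M = \frac{1}{53} - -191653 = \frac{1}{53} + 191653 = \frac{10157610}{53}$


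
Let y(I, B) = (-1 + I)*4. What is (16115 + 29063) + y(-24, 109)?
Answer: 45078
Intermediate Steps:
y(I, B) = -4 + 4*I
(16115 + 29063) + y(-24, 109) = (16115 + 29063) + (-4 + 4*(-24)) = 45178 + (-4 - 96) = 45178 - 100 = 45078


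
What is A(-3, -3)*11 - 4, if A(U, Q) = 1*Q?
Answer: -37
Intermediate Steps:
A(U, Q) = Q
A(-3, -3)*11 - 4 = -3*11 - 4 = -33 - 4 = -37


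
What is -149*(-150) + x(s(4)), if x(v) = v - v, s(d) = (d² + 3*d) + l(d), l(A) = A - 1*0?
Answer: 22350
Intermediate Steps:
l(A) = A (l(A) = A + 0 = A)
s(d) = d² + 4*d (s(d) = (d² + 3*d) + d = d² + 4*d)
x(v) = 0
-149*(-150) + x(s(4)) = -149*(-150) + 0 = 22350 + 0 = 22350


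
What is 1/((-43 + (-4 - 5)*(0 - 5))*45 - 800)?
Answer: -1/710 ≈ -0.0014085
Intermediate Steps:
1/((-43 + (-4 - 5)*(0 - 5))*45 - 800) = 1/((-43 - 9*(-5))*45 - 800) = 1/((-43 + 45)*45 - 800) = 1/(2*45 - 800) = 1/(90 - 800) = 1/(-710) = -1/710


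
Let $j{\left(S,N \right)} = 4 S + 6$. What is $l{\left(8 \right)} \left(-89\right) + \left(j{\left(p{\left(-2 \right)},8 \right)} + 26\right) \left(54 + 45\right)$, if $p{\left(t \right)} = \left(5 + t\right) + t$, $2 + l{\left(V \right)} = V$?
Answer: $3030$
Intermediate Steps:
$l{\left(V \right)} = -2 + V$
$p{\left(t \right)} = 5 + 2 t$
$j{\left(S,N \right)} = 6 + 4 S$
$l{\left(8 \right)} \left(-89\right) + \left(j{\left(p{\left(-2 \right)},8 \right)} + 26\right) \left(54 + 45\right) = \left(-2 + 8\right) \left(-89\right) + \left(\left(6 + 4 \left(5 + 2 \left(-2\right)\right)\right) + 26\right) \left(54 + 45\right) = 6 \left(-89\right) + \left(\left(6 + 4 \left(5 - 4\right)\right) + 26\right) 99 = -534 + \left(\left(6 + 4 \cdot 1\right) + 26\right) 99 = -534 + \left(\left(6 + 4\right) + 26\right) 99 = -534 + \left(10 + 26\right) 99 = -534 + 36 \cdot 99 = -534 + 3564 = 3030$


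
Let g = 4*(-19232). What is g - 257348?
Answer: -334276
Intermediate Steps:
g = -76928
g - 257348 = -76928 - 257348 = -334276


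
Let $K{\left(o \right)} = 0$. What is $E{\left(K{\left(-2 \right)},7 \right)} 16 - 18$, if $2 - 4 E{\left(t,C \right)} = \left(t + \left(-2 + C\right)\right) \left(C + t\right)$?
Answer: $-150$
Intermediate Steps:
$E{\left(t,C \right)} = \frac{1}{2} - \frac{\left(C + t\right) \left(-2 + C + t\right)}{4}$ ($E{\left(t,C \right)} = \frac{1}{2} - \frac{\left(t + \left(-2 + C\right)\right) \left(C + t\right)}{4} = \frac{1}{2} - \frac{\left(-2 + C + t\right) \left(C + t\right)}{4} = \frac{1}{2} - \frac{\left(C + t\right) \left(-2 + C + t\right)}{4}$)
$E{\left(K{\left(-2 \right)},7 \right)} 16 - 18 = \left(\frac{1}{2} + \frac{1}{2} \cdot 7 + \frac{1}{2} \cdot 0 - \frac{7^{2}}{4} - \frac{0^{2}}{4} - \frac{7}{2} \cdot 0\right) 16 - 18 = \left(\frac{1}{2} + \frac{7}{2} + 0 - \frac{49}{4} - 0 + 0\right) 16 - 18 = \left(\frac{1}{2} + \frac{7}{2} + 0 - \frac{49}{4} + 0 + 0\right) 16 - 18 = \left(- \frac{33}{4}\right) 16 - 18 = -132 - 18 = -150$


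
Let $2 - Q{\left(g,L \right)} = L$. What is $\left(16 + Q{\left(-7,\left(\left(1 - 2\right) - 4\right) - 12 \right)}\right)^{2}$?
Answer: $1225$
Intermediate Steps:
$Q{\left(g,L \right)} = 2 - L$
$\left(16 + Q{\left(-7,\left(\left(1 - 2\right) - 4\right) - 12 \right)}\right)^{2} = \left(16 + \left(2 - \left(\left(\left(1 - 2\right) - 4\right) - 12\right)\right)\right)^{2} = \left(16 + \left(2 - \left(\left(-1 - 4\right) - 12\right)\right)\right)^{2} = \left(16 + \left(2 - \left(-5 - 12\right)\right)\right)^{2} = \left(16 + \left(2 - -17\right)\right)^{2} = \left(16 + \left(2 + 17\right)\right)^{2} = \left(16 + 19\right)^{2} = 35^{2} = 1225$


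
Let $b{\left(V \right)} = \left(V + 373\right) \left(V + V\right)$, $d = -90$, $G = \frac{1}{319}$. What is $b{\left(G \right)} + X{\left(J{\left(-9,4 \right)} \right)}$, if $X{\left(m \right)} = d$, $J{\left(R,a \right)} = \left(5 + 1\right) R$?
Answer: $- \frac{8920514}{101761} \approx -87.661$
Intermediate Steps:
$J{\left(R,a \right)} = 6 R$
$G = \frac{1}{319} \approx 0.0031348$
$X{\left(m \right)} = -90$
$b{\left(V \right)} = 2 V \left(373 + V\right)$ ($b{\left(V \right)} = \left(373 + V\right) 2 V = 2 V \left(373 + V\right)$)
$b{\left(G \right)} + X{\left(J{\left(-9,4 \right)} \right)} = 2 \cdot \frac{1}{319} \left(373 + \frac{1}{319}\right) - 90 = 2 \cdot \frac{1}{319} \cdot \frac{118988}{319} - 90 = \frac{237976}{101761} - 90 = - \frac{8920514}{101761}$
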